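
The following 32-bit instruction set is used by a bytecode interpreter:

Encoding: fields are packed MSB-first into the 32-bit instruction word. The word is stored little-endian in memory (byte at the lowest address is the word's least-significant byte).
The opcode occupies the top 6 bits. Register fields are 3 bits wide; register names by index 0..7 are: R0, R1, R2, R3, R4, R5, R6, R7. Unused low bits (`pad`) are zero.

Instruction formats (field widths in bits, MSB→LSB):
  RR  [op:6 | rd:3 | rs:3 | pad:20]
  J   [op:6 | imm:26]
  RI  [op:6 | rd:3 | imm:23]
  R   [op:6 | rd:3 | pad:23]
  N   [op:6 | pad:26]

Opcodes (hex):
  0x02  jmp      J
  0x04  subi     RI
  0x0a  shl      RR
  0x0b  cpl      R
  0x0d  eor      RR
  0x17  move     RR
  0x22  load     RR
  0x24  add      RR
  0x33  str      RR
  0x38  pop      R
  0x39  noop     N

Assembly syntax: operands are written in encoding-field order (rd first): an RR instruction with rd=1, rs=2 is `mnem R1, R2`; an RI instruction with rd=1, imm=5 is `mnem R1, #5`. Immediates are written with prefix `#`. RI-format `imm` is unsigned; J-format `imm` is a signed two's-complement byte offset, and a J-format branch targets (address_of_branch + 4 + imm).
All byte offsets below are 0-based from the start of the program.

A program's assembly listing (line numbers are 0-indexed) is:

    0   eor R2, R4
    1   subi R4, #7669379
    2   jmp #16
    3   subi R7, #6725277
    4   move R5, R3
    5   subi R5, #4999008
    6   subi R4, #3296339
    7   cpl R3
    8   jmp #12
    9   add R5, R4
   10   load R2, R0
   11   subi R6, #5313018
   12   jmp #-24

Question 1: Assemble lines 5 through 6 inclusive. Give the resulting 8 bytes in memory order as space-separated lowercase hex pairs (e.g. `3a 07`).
5. subi fields op=0x4:6|rd=5:3|imm=4999008:23 → word 12cc4760h → 60 47 cc 12
6. subi fields op=0x4:6|rd=4:3|imm=3296339:23 → word 12324c53h → 53 4c 32 12

60 47 cc 12 53 4c 32 12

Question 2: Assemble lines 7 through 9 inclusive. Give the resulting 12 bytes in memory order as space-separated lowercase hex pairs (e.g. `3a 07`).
L7: cpl op=0xb:6|rd=3:3|pad=0:23 ⇒ 0x2d800000 ⇒ little 00 00 80 2d
L8: jmp op=0x2:6|imm=12:26 ⇒ 0x0800000c ⇒ little 0c 00 00 08
L9: add op=0x24:6|rd=5:3|rs=4:3|pad=0:20 ⇒ 0x92c00000 ⇒ little 00 00 c0 92

00 00 80 2d 0c 00 00 08 00 00 c0 92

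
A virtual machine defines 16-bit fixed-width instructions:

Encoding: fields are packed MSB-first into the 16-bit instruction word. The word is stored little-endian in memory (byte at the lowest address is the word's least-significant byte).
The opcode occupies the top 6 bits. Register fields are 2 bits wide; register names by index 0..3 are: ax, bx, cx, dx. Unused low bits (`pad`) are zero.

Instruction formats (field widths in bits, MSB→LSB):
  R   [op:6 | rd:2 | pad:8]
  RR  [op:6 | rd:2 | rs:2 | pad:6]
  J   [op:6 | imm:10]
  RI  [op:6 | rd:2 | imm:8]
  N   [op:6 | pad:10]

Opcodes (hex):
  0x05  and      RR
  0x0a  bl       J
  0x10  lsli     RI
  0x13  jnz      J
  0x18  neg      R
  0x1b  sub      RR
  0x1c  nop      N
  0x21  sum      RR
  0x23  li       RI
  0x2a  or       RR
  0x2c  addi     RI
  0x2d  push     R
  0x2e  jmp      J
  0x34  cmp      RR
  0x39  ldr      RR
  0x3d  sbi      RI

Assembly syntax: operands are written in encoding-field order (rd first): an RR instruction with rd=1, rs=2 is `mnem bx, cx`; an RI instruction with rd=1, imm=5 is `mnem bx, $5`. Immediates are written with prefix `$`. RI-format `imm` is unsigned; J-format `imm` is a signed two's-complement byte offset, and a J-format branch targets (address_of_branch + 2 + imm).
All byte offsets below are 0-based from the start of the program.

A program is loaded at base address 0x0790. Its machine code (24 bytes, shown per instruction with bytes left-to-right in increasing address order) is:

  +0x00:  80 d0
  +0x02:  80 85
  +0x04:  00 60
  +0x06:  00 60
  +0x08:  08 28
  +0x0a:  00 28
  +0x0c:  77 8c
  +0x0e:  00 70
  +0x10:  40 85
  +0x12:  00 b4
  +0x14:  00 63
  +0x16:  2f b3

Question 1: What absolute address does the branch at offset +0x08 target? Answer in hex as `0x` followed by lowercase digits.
+0x08: 08 28 ⇒ word 0x2808 (little)
  opcode bits[15:10]=0xa: bl/J
  [9:0] imm=8 = $8
  target = base 0x0790 + off 0x08 + 2 + imm 8 = 0x07a2

0x07a2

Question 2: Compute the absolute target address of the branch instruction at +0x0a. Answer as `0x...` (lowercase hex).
0x079c

[0a] 00 28 → 0x2800
  top 6b → 0xa → bl [J]
  imm: (w>>0)&0x3ff=0x0 → $0
  target = base 0x0790 + off 0x0a + 2 + imm 0 = 0x079c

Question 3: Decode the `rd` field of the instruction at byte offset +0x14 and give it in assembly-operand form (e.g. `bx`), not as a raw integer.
dx

off 0x14: read 00 63 as little → 0x6300
  op=0x6300>>10=0x18 ⇒ neg (R)
  [9:8] rd=3 = dx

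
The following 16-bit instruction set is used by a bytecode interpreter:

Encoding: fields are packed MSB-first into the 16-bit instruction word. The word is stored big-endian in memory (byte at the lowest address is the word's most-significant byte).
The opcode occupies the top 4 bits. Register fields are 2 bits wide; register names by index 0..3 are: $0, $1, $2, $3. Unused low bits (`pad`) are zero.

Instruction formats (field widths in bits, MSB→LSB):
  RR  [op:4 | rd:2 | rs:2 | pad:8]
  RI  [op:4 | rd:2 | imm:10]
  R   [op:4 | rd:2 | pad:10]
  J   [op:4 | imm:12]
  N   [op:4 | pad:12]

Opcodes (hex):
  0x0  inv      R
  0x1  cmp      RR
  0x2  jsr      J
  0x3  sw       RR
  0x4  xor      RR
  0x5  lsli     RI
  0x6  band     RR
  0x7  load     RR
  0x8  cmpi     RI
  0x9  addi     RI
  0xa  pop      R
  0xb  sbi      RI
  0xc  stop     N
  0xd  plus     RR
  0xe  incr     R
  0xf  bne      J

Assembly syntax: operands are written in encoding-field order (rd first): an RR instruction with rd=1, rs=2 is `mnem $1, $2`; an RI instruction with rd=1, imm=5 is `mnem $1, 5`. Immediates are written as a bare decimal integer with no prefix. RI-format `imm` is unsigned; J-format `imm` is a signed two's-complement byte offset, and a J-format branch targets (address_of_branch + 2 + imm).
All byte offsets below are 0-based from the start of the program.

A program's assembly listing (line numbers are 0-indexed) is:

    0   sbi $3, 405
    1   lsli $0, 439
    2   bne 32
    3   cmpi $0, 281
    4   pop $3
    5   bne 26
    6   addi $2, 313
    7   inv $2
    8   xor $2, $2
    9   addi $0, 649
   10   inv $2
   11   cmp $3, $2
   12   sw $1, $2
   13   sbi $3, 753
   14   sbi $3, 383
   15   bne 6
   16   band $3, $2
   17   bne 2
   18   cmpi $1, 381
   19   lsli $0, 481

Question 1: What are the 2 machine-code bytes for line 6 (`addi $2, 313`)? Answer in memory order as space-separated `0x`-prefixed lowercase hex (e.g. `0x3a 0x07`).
0x99 0x39

L6: addi op=0x9:4|rd=2:2|imm=313:10 ⇒ 0x9939 ⇒ big 99 39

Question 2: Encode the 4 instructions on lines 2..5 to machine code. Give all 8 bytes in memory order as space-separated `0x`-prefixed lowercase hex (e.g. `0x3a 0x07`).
0xf0 0x20 0x81 0x19 0xac 0x00 0xf0 0x1a

line 2 (bne): pack op=0xf:4|imm=32:12 = 0xf020; big→ f0 20
line 3 (cmpi): pack op=0x8:4|rd=0:2|imm=281:10 = 0x8119; big→ 81 19
line 4 (pop): pack op=0xa:4|rd=3:2|pad=0:10 = 0xac00; big→ ac 00
line 5 (bne): pack op=0xf:4|imm=26:12 = 0xf01a; big→ f0 1a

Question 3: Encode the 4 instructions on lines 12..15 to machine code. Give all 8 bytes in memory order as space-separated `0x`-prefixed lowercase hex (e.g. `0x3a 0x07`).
L12: sw op=0x3:4|rd=1:2|rs=2:2|pad=0:8 ⇒ 0x3600 ⇒ big 36 00
L13: sbi op=0xb:4|rd=3:2|imm=753:10 ⇒ 0xbef1 ⇒ big be f1
L14: sbi op=0xb:4|rd=3:2|imm=383:10 ⇒ 0xbd7f ⇒ big bd 7f
L15: bne op=0xf:4|imm=6:12 ⇒ 0xf006 ⇒ big f0 06

0x36 0x00 0xbe 0xf1 0xbd 0x7f 0xf0 0x06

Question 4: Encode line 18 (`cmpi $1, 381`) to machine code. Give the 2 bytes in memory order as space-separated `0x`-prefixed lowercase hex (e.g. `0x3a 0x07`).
18. cmpi fields op=0x8:4|rd=1:2|imm=381:10 → word 857dh → 85 7d

0x85 0x7d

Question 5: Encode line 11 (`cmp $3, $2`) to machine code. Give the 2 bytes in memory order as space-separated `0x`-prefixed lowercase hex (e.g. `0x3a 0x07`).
L11: cmp op=0x1:4|rd=3:2|rs=2:2|pad=0:8 ⇒ 0x1e00 ⇒ big 1e 00

0x1e 0x00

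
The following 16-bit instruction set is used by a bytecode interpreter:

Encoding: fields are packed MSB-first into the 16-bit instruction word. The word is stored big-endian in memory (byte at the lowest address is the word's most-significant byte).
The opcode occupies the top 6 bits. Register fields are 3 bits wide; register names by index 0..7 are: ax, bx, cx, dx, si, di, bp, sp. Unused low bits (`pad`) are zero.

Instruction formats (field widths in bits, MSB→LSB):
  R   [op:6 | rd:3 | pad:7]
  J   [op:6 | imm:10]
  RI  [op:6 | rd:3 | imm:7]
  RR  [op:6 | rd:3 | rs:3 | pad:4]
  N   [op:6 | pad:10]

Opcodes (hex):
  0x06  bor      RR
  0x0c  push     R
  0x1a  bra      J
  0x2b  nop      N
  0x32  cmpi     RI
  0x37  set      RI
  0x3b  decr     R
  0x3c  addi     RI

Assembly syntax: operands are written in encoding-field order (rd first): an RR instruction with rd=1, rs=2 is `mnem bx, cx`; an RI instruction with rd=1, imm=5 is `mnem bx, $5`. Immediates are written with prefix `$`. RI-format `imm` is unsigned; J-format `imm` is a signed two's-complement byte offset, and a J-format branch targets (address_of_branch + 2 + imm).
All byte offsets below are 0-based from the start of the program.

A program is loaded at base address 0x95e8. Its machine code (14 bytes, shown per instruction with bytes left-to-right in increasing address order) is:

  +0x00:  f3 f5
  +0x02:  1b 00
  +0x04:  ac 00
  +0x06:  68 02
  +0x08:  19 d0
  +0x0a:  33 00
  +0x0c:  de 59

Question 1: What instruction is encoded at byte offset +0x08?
@+08  big-endian(19 d0) = 0x19d0
  op=0x19d0>>10=0x6 ⇒ bor (RR)
  [9:7] rd=3 = dx
  [6:4] rs=5 = di

bor dx, di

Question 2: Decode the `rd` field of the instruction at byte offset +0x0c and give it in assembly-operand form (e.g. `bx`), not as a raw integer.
si

off 0x0c: read de 59 as big → 0xde59
  op=0xde59>>10=0x37 ⇒ set (RI)
  rd@[9:7]=0x4 ⇒ si
  imm@[6:0]=0x59 ⇒ $89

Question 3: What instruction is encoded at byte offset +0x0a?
push bp

+0x0a: 33 00 ⇒ word 0x3300 (big)
  op=0x3300>>10=0xc ⇒ push (R)
  rd@[9:7]=0x6 ⇒ bp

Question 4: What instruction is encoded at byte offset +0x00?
addi sp, $117

[00] f3 f5 → 0xf3f5
  top 6b → 0x3c → addi [RI]
  rd: (w>>7)&0x7=0x7 → sp
  imm: (w>>0)&0x7f=0x75 → $117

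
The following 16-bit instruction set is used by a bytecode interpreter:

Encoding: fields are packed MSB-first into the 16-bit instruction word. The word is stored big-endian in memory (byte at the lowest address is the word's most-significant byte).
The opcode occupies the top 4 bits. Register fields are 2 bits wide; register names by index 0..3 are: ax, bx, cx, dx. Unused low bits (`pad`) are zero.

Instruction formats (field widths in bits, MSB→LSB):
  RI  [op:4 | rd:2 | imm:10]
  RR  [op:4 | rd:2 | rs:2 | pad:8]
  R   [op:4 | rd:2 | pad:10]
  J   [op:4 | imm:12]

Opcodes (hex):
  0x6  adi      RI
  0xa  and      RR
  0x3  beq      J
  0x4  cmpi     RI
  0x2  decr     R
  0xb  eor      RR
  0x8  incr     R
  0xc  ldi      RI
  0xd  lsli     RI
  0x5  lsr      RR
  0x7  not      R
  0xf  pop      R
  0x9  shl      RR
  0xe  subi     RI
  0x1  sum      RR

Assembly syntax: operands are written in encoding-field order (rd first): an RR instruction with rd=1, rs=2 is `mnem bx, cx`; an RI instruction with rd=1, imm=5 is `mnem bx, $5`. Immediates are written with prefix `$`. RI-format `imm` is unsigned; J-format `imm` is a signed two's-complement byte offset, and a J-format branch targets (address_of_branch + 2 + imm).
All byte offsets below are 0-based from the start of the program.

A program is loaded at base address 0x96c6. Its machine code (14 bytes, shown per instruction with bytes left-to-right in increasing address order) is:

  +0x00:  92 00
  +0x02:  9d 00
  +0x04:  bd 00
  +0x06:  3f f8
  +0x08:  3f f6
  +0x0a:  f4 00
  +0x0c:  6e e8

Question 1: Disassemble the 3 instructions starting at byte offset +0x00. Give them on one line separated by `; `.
shl ax, cx; shl dx, bx; eor dx, bx

[00] 92 00 → 0x9200
  top 4b → 0x9 → shl [RR]
  rd@[11:10]=0x0 ⇒ ax
  rs@[9:8]=0x2 ⇒ cx
[02] 9d 00 → 0x9d00
  top 4b → 0x9 → shl [RR]
  rd@[11:10]=0x3 ⇒ dx
  rs@[9:8]=0x1 ⇒ bx
[04] bd 00 → 0xbd00
  top 4b → 0xb → eor [RR]
  rd@[11:10]=0x3 ⇒ dx
  rs@[9:8]=0x1 ⇒ bx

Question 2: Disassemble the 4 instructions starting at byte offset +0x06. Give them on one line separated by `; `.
beq $-8; beq $-10; pop bx; adi dx, $744

@+06  big-endian(3f f8) = 0x3ff8
  opcode bits[15:12]=0x3: beq/J
  [11:0] imm=4088 (s12→-8) = $-8
@+08  big-endian(3f f6) = 0x3ff6
  opcode bits[15:12]=0x3: beq/J
  [11:0] imm=4086 (s12→-10) = $-10
@+0a  big-endian(f4 00) = 0xf400
  opcode bits[15:12]=0xf: pop/R
  [11:10] rd=1 = bx
@+0c  big-endian(6e e8) = 0x6ee8
  opcode bits[15:12]=0x6: adi/RI
  [11:10] rd=3 = dx
  [9:0] imm=744 = $744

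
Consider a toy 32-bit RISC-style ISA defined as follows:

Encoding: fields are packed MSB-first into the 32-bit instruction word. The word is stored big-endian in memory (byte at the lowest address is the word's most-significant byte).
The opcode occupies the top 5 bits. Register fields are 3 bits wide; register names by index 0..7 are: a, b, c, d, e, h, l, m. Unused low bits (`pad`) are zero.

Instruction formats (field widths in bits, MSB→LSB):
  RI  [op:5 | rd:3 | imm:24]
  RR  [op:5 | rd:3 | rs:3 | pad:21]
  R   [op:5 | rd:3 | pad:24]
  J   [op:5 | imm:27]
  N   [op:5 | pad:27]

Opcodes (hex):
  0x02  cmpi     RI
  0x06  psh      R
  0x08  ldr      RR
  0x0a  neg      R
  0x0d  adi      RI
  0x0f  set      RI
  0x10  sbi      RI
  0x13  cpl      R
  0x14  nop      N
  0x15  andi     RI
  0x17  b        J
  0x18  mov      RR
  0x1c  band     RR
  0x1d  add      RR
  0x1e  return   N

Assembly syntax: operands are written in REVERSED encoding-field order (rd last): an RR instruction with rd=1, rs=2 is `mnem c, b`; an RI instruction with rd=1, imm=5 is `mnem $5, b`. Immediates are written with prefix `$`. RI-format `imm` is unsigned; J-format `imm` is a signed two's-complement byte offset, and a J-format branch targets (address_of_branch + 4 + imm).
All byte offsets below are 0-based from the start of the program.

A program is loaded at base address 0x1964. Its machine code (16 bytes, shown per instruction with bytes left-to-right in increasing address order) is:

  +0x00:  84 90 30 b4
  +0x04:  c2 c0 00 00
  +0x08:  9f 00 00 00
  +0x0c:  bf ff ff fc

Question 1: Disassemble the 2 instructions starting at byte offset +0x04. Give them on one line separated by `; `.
[04] c2 c0 00 00 → 0xc2c00000
  top 5b → 0x18 → mov [RR]
  [26:24] rd=2 = c
  [23:21] rs=6 = l
[08] 9f 00 00 00 → 0x9f000000
  top 5b → 0x13 → cpl [R]
  [26:24] rd=7 = m

mov l, c; cpl m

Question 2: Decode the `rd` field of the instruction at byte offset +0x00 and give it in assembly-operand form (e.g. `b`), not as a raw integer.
+0x00: 84 90 30 b4 ⇒ word 0x849030b4 (big)
  top 5b → 0x10 → sbi [RI]
  [26:24] rd=4 = e
  [23:0] imm=9449652 = $9449652

e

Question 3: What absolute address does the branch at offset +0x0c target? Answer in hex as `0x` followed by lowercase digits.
off 0x0c: read bf ff ff fc as big → 0xbffffffc
  top 5b → 0x17 → b [J]
  imm: (w>>0)&0x7ffffff=0x7fffffc (s27→-4) → $-4
  target = base 0x1964 + off 0x0c + 4 + imm -4 = 0x1970

0x1970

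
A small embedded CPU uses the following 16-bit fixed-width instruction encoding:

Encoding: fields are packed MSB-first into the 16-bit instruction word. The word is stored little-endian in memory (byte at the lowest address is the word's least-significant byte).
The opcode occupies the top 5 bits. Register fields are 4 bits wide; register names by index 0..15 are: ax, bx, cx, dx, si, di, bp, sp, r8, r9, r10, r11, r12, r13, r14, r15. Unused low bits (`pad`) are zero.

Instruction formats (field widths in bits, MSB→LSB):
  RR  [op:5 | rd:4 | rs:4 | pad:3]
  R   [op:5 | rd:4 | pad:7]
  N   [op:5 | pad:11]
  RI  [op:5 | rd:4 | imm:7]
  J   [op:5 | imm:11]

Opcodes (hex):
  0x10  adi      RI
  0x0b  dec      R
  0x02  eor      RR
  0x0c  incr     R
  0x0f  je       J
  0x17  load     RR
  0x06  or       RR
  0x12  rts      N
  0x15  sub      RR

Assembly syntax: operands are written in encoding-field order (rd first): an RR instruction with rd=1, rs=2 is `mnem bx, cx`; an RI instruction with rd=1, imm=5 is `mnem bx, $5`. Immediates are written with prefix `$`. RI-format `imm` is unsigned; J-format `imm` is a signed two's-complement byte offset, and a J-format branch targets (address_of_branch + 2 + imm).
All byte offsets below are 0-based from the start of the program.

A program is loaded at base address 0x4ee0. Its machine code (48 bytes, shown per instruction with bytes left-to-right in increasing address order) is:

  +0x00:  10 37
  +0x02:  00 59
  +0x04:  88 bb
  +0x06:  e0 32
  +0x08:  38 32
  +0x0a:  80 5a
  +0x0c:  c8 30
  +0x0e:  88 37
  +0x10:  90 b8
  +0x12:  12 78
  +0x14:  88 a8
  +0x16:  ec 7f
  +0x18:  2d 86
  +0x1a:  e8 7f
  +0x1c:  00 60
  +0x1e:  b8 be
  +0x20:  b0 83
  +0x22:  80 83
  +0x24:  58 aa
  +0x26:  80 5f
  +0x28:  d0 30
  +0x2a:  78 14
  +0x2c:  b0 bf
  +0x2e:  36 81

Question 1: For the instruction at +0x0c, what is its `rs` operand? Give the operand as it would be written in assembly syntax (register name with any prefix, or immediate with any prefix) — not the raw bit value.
off 0x0c: read c8 30 as little → 0x30c8
  opcode bits[15:11]=0x6: or/RR
  rd@[10:7]=0x1 ⇒ bx
  rs@[6:3]=0x9 ⇒ r9

r9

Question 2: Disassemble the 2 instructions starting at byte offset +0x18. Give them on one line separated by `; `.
@+18  little-endian(2d 86) = 0x862d
  opcode bits[15:11]=0x10: adi/RI
  rd@[10:7]=0xc ⇒ r12
  imm@[6:0]=0x2d ⇒ $45
@+1a  little-endian(e8 7f) = 0x7fe8
  opcode bits[15:11]=0xf: je/J
  imm@[10:0]=0x7e8 (s11→-24) ⇒ $-24

adi r12, $45; je $-24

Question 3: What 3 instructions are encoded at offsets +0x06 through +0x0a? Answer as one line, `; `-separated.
[06] e0 32 → 0x32e0
  op=0x32e0>>11=0x6 ⇒ or (RR)
  rd@[10:7]=0x5 ⇒ di
  rs@[6:3]=0xc ⇒ r12
[08] 38 32 → 0x3238
  op=0x3238>>11=0x6 ⇒ or (RR)
  rd@[10:7]=0x4 ⇒ si
  rs@[6:3]=0x7 ⇒ sp
[0a] 80 5a → 0x5a80
  op=0x5a80>>11=0xb ⇒ dec (R)
  rd@[10:7]=0x5 ⇒ di

or di, r12; or si, sp; dec di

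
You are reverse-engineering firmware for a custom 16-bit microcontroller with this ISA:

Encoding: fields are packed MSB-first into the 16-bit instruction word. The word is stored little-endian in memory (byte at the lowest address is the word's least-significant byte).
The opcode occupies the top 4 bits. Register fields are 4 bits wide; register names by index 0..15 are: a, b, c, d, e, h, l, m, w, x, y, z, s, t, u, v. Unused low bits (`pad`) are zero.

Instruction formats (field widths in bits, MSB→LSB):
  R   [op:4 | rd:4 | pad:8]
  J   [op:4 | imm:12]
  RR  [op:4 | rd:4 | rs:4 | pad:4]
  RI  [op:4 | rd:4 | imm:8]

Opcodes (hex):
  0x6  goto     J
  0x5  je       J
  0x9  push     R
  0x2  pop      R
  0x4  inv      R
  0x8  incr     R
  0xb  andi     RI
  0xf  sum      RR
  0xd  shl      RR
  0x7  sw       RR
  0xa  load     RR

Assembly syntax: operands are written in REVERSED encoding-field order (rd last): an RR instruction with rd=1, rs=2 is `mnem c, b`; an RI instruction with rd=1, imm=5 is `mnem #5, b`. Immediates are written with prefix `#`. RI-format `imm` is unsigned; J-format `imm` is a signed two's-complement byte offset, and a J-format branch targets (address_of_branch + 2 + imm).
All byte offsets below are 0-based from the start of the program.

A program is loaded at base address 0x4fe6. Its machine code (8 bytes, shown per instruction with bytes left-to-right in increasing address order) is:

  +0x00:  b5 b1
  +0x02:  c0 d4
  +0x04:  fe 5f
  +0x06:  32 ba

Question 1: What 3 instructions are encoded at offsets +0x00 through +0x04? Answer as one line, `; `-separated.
andi #181, b; shl s, e; je #-2

[00] b5 b1 → 0xb1b5
  top 4b → 0xb → andi [RI]
  rd: (w>>8)&0xf=0x1 → b
  imm: (w>>0)&0xff=0xb5 → #181
[02] c0 d4 → 0xd4c0
  top 4b → 0xd → shl [RR]
  rd: (w>>8)&0xf=0x4 → e
  rs: (w>>4)&0xf=0xc → s
[04] fe 5f → 0x5ffe
  top 4b → 0x5 → je [J]
  imm: (w>>0)&0xfff=0xffe (s12→-2) → #-2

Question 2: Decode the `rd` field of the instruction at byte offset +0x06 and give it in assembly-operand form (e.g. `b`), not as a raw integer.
@+06  little-endian(32 ba) = 0xba32
  op=0xba32>>12=0xb ⇒ andi (RI)
  rd@[11:8]=0xa ⇒ y
  imm@[7:0]=0x32 ⇒ #50

y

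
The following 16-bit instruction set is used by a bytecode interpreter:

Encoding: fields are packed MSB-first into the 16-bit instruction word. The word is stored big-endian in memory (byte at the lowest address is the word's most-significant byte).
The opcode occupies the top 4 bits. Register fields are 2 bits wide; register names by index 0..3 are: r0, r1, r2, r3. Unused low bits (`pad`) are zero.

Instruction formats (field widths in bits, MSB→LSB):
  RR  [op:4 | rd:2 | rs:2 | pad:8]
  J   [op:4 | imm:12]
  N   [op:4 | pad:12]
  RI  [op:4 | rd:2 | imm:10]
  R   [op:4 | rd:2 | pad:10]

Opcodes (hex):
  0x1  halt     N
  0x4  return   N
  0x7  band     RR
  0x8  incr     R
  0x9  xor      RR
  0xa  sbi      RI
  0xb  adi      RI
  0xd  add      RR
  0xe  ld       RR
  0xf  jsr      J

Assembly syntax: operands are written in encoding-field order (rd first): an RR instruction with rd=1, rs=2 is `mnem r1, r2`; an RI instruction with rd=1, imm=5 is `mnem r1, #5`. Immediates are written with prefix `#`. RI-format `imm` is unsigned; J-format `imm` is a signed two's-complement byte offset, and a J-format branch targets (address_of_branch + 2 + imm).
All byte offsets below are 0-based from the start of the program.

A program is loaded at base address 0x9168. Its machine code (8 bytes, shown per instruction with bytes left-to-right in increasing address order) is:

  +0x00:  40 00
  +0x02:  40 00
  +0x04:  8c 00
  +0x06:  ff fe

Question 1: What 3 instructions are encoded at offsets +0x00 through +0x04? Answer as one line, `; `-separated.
off 0x00: read 40 00 as big → 0x4000
  top 4b → 0x4 → return [N]
off 0x02: read 40 00 as big → 0x4000
  top 4b → 0x4 → return [N]
off 0x04: read 8c 00 as big → 0x8c00
  top 4b → 0x8 → incr [R]
  [11:10] rd=3 = r3

return; return; incr r3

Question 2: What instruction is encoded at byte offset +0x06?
jsr #-2

off 0x06: read ff fe as big → 0xfffe
  top 4b → 0xf → jsr [J]
  imm: (w>>0)&0xfff=0xffe (s12→-2) → #-2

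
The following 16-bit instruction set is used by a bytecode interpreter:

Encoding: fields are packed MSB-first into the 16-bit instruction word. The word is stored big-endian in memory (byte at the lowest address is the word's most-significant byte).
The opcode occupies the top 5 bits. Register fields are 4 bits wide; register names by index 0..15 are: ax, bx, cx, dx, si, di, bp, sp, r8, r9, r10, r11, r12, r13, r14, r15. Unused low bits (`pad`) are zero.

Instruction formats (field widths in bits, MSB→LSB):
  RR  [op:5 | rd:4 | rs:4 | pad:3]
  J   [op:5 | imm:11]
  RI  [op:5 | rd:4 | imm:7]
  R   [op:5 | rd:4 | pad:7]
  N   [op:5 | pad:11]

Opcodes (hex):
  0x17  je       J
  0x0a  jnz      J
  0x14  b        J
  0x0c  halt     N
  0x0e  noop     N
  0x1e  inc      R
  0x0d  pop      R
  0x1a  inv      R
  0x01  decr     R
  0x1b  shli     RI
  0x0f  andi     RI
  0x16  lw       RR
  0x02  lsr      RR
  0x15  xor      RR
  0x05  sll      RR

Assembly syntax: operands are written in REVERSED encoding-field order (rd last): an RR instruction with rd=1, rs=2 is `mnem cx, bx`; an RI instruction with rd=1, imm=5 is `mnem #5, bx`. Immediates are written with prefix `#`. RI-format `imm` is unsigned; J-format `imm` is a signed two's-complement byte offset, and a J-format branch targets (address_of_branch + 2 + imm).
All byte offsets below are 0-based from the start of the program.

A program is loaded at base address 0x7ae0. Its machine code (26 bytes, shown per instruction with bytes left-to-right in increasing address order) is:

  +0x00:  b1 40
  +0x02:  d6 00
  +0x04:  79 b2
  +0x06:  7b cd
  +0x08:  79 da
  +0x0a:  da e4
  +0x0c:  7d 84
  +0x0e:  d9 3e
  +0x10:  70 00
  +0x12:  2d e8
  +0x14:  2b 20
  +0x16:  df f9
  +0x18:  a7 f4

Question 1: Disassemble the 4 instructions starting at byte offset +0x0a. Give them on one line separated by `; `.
shli #100, di; andi #4, r11; shli #62, cx; noop

@+0a  big-endian(da e4) = 0xdae4
  opcode bits[15:11]=0x1b: shli/RI
  rd: (w>>7)&0xf=0x5 → di
  imm: (w>>0)&0x7f=0x64 → #100
@+0c  big-endian(7d 84) = 0x7d84
  opcode bits[15:11]=0xf: andi/RI
  rd: (w>>7)&0xf=0xb → r11
  imm: (w>>0)&0x7f=0x4 → #4
@+0e  big-endian(d9 3e) = 0xd93e
  opcode bits[15:11]=0x1b: shli/RI
  rd: (w>>7)&0xf=0x2 → cx
  imm: (w>>0)&0x7f=0x3e → #62
@+10  big-endian(70 00) = 0x7000
  opcode bits[15:11]=0xe: noop/N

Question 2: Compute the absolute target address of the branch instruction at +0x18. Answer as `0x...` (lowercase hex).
0x7aee

[18] a7 f4 → 0xa7f4
  top 5b → 0x14 → b [J]
  imm@[10:0]=0x7f4 (s11→-12) ⇒ #-12
  target = base 0x7ae0 + off 0x18 + 2 + imm -12 = 0x7aee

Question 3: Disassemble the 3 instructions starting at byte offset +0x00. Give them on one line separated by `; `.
lw r8, cx; inv r12; andi #50, dx

off 0x00: read b1 40 as big → 0xb140
  top 5b → 0x16 → lw [RR]
  rd@[10:7]=0x2 ⇒ cx
  rs@[6:3]=0x8 ⇒ r8
off 0x02: read d6 00 as big → 0xd600
  top 5b → 0x1a → inv [R]
  rd@[10:7]=0xc ⇒ r12
off 0x04: read 79 b2 as big → 0x79b2
  top 5b → 0xf → andi [RI]
  rd@[10:7]=0x3 ⇒ dx
  imm@[6:0]=0x32 ⇒ #50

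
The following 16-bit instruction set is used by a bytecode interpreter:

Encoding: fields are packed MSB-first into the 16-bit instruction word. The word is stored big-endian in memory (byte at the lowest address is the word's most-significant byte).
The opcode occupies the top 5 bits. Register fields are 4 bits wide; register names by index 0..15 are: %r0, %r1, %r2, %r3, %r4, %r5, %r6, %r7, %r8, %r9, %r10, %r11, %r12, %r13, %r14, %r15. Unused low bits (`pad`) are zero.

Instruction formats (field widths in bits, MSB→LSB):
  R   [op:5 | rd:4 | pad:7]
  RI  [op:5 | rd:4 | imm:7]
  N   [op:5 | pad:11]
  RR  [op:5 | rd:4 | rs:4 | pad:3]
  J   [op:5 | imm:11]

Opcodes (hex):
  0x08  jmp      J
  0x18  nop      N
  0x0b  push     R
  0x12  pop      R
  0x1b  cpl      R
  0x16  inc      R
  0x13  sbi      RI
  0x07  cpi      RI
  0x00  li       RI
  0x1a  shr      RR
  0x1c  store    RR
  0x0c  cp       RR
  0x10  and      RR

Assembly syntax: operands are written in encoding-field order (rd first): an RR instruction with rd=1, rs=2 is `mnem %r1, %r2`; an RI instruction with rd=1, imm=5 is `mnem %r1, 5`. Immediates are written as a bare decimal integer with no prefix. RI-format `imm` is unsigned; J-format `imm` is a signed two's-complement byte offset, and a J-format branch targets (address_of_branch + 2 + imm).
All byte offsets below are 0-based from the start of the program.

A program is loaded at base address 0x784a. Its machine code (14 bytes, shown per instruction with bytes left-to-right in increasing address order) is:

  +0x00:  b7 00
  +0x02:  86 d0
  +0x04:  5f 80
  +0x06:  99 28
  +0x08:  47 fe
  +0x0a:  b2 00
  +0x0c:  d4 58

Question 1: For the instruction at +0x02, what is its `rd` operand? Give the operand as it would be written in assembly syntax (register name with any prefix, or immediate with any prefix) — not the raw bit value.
off 0x02: read 86 d0 as big → 0x86d0
  top 5b → 0x10 → and [RR]
  [10:7] rd=13 = %r13
  [6:3] rs=10 = %r10

%r13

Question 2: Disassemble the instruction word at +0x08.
jmp -2

@+08  big-endian(47 fe) = 0x47fe
  top 5b → 0x8 → jmp [J]
  imm: (w>>0)&0x7ff=0x7fe (s11→-2) → -2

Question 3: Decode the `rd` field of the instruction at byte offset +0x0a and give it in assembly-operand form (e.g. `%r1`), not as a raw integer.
%r4

[0a] b2 00 → 0xb200
  opcode bits[15:11]=0x16: inc/R
  [10:7] rd=4 = %r4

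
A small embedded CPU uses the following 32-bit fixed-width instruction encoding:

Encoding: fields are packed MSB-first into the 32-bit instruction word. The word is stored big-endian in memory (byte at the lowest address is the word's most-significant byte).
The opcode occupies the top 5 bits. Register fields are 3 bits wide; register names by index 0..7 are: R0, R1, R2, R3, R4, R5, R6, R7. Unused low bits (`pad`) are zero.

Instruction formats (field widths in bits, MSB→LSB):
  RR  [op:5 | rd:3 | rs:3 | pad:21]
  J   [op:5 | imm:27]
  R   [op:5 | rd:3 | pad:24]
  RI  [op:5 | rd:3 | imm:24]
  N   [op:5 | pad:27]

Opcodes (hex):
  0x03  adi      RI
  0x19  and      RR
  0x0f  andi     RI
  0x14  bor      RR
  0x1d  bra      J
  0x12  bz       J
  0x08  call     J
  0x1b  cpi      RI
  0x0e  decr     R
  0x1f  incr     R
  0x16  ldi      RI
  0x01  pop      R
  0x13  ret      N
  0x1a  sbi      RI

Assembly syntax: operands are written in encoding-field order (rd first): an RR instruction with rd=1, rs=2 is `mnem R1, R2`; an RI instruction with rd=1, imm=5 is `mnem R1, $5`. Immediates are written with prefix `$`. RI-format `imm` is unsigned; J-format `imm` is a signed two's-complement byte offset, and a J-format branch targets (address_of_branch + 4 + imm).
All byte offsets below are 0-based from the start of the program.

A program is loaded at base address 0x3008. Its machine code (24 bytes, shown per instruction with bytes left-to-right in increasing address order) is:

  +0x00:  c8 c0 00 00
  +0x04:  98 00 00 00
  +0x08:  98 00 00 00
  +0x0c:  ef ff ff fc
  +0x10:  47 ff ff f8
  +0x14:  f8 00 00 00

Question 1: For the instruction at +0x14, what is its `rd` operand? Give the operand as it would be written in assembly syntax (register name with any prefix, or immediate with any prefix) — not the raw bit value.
+0x14: f8 00 00 00 ⇒ word 0xf8000000 (big)
  top 5b → 0x1f → incr [R]
  rd@[26:24]=0x0 ⇒ R0

R0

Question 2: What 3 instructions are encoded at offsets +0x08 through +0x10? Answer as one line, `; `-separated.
+0x08: 98 00 00 00 ⇒ word 0x98000000 (big)
  op=0x98000000>>27=0x13 ⇒ ret (N)
+0x0c: ef ff ff fc ⇒ word 0xeffffffc (big)
  op=0xeffffffc>>27=0x1d ⇒ bra (J)
  imm@[26:0]=0x7fffffc (s27→-4) ⇒ $-4
+0x10: 47 ff ff f8 ⇒ word 0x47fffff8 (big)
  op=0x47fffff8>>27=0x8 ⇒ call (J)
  imm@[26:0]=0x7fffff8 (s27→-8) ⇒ $-8

ret; bra $-4; call $-8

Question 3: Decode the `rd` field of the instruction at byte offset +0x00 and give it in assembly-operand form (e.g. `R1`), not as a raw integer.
[00] c8 c0 00 00 → 0xc8c00000
  top 5b → 0x19 → and [RR]
  rd: (w>>24)&0x7=0x0 → R0
  rs: (w>>21)&0x7=0x6 → R6

R0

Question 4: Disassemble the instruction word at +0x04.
ret

off 0x04: read 98 00 00 00 as big → 0x98000000
  top 5b → 0x13 → ret [N]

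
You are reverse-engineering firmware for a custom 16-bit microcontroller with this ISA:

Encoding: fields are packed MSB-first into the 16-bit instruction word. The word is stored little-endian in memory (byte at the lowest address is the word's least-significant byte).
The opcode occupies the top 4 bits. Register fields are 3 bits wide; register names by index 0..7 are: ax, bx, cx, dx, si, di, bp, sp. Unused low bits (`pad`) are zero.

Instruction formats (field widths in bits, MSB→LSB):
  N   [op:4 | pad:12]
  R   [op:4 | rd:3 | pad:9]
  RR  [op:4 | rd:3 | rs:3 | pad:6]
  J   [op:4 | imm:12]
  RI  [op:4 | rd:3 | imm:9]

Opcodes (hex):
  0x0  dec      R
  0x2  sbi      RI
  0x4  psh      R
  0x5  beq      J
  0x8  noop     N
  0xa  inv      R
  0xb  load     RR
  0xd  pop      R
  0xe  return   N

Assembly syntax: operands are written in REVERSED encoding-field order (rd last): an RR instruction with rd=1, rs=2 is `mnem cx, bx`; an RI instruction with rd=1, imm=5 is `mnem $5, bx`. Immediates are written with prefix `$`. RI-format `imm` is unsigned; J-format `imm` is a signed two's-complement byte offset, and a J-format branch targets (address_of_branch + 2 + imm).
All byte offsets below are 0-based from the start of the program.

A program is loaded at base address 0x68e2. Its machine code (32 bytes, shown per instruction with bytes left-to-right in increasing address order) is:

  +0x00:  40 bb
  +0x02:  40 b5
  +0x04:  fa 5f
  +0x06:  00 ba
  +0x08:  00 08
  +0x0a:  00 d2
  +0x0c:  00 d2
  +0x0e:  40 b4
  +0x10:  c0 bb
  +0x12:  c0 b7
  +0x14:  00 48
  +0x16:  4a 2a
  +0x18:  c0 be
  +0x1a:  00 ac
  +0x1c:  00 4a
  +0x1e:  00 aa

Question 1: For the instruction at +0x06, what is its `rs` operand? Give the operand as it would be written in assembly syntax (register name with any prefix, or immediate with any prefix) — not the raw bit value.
ax

@+06  little-endian(00 ba) = 0xba00
  op=0xba00>>12=0xb ⇒ load (RR)
  rd: (w>>9)&0x7=0x5 → di
  rs: (w>>6)&0x7=0x0 → ax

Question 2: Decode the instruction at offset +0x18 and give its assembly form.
load dx, sp

@+18  little-endian(c0 be) = 0xbec0
  top 4b → 0xb → load [RR]
  [11:9] rd=7 = sp
  [8:6] rs=3 = dx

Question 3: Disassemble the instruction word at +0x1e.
off 0x1e: read 00 aa as little → 0xaa00
  op=0xaa00>>12=0xa ⇒ inv (R)
  [11:9] rd=5 = di

inv di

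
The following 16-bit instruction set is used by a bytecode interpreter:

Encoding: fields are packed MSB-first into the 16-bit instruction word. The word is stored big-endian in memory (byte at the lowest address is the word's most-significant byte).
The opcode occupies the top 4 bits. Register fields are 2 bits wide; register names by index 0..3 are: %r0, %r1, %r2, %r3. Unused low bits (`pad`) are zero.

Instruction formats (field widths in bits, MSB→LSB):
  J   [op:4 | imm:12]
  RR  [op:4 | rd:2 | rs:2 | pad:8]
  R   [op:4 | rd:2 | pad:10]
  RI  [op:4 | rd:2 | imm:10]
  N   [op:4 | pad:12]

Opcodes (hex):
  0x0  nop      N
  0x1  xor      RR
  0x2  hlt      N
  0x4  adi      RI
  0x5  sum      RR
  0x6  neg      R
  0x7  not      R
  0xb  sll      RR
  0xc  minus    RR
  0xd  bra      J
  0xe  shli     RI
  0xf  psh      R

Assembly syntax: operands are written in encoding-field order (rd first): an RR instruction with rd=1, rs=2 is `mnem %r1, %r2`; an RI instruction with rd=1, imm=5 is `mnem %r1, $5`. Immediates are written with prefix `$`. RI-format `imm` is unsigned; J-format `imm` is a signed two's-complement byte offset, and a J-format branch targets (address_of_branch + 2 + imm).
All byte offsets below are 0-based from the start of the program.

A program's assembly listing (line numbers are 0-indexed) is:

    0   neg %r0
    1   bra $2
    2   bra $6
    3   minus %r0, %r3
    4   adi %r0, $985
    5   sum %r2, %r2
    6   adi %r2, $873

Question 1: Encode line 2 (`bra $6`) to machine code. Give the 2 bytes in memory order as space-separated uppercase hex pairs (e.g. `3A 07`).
L2: bra op=0xd:4|imm=6:12 ⇒ 0xd006 ⇒ big d0 06

D0 06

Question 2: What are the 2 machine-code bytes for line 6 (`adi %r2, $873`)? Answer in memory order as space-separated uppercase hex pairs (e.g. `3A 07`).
line 6 (adi): pack op=0x4:4|rd=2:2|imm=873:10 = 0x4b69; big→ 4b 69

4B 69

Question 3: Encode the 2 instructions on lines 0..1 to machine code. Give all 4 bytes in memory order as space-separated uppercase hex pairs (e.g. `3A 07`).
L0: neg op=0x6:4|rd=0:2|pad=0:10 ⇒ 0x6000 ⇒ big 60 00
L1: bra op=0xd:4|imm=2:12 ⇒ 0xd002 ⇒ big d0 02

60 00 D0 02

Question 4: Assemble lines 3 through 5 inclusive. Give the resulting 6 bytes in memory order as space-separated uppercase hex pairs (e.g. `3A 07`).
line 3 (minus): pack op=0xc:4|rd=0:2|rs=3:2|pad=0:8 = 0xc300; big→ c3 00
line 4 (adi): pack op=0x4:4|rd=0:2|imm=985:10 = 0x43d9; big→ 43 d9
line 5 (sum): pack op=0x5:4|rd=2:2|rs=2:2|pad=0:8 = 0x5a00; big→ 5a 00

C3 00 43 D9 5A 00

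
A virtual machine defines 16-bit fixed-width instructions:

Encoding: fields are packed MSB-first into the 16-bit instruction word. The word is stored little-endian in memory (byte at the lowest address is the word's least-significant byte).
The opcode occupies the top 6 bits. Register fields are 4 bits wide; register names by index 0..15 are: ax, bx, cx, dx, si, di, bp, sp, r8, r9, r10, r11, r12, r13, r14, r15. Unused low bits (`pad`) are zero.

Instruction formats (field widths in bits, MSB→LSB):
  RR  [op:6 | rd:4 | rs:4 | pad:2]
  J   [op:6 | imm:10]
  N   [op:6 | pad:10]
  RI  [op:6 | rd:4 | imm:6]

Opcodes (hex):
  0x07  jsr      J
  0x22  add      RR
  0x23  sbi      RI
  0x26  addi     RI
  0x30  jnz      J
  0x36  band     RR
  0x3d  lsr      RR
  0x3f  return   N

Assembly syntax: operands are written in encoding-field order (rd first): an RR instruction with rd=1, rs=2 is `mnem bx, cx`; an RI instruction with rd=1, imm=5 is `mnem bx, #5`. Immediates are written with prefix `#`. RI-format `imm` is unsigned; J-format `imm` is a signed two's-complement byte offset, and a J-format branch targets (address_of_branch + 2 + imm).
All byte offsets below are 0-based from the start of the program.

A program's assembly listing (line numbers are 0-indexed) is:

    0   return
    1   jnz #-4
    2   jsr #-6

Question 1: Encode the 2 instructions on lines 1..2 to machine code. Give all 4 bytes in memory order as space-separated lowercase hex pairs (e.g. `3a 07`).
line 1 (jnz): pack op=0x30:6|imm=-4:10 = 0xc3fc; little→ fc c3
line 2 (jsr): pack op=0x7:6|imm=-6:10 = 0x1ffa; little→ fa 1f

fc c3 fa 1f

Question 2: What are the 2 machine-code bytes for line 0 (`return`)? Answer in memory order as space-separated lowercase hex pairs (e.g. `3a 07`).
line 0 (return): pack op=0x3f:6|pad=0:10 = 0xfc00; little→ 00 fc

00 fc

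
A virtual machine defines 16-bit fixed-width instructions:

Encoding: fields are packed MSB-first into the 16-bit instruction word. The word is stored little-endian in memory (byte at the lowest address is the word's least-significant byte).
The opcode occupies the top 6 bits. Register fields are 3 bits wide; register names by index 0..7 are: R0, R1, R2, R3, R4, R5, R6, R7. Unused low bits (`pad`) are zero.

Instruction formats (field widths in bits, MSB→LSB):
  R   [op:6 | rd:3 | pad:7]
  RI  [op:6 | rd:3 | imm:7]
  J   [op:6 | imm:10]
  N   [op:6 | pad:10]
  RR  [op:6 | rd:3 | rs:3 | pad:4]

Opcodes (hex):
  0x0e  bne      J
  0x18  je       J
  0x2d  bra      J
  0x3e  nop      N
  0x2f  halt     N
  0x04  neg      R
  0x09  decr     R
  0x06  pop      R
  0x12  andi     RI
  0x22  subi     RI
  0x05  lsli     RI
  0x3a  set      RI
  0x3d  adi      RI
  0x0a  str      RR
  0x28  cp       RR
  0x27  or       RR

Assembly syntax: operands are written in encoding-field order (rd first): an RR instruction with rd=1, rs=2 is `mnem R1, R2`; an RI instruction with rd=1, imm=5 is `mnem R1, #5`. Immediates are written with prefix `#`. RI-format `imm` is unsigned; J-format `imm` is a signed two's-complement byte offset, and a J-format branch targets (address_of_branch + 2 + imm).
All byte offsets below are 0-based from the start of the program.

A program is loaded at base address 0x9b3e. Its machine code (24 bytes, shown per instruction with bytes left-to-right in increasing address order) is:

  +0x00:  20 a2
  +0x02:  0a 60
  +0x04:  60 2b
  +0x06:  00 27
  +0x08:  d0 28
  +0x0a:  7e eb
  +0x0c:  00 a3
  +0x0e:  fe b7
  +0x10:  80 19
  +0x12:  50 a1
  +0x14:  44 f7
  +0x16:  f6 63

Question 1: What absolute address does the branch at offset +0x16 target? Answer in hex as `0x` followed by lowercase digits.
[16] f6 63 → 0x63f6
  op=0x63f6>>10=0x18 ⇒ je (J)
  [9:0] imm=1014 (s10→-10) = #-10
  target = base 0x9b3e + off 0x16 + 2 + imm -10 = 0x9b4c

0x9b4c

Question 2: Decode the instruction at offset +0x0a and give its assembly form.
set R6, #126

off 0x0a: read 7e eb as little → 0xeb7e
  top 6b → 0x3a → set [RI]
  rd: (w>>7)&0x7=0x6 → R6
  imm: (w>>0)&0x7f=0x7e → #126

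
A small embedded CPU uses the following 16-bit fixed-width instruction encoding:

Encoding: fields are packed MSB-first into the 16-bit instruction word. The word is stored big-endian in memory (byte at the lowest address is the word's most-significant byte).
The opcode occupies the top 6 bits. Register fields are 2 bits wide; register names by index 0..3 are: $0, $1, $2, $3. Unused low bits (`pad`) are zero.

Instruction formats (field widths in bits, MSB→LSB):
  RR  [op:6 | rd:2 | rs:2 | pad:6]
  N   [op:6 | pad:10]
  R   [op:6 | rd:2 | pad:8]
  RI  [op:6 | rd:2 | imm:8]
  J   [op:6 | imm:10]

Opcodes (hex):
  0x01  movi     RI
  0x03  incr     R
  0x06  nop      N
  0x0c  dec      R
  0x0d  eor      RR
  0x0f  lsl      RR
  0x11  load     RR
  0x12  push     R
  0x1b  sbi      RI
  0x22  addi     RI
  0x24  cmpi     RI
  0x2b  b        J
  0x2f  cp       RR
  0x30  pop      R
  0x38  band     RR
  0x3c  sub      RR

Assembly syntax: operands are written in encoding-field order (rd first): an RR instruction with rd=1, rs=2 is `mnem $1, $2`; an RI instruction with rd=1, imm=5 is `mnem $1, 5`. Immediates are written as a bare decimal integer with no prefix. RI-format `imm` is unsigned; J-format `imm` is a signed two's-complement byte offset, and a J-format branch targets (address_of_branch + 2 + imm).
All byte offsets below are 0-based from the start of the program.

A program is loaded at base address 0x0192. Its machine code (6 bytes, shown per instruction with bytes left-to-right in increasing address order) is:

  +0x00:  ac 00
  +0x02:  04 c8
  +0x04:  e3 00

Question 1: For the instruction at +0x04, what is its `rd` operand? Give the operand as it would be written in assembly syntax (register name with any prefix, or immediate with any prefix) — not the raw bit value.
$3

@+04  big-endian(e3 00) = 0xe300
  opcode bits[15:10]=0x38: band/RR
  rd@[9:8]=0x3 ⇒ $3
  rs@[7:6]=0x0 ⇒ $0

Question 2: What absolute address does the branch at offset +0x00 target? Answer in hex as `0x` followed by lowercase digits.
[00] ac 00 → 0xac00
  top 6b → 0x2b → b [J]
  imm@[9:0]=0x0 ⇒ 0
  target = base 0x0192 + off 0x00 + 2 + imm 0 = 0x0194

0x0194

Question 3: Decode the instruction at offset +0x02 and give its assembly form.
[02] 04 c8 → 0x04c8
  opcode bits[15:10]=0x1: movi/RI
  rd: (w>>8)&0x3=0x0 → $0
  imm: (w>>0)&0xff=0xc8 → 200

movi $0, 200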